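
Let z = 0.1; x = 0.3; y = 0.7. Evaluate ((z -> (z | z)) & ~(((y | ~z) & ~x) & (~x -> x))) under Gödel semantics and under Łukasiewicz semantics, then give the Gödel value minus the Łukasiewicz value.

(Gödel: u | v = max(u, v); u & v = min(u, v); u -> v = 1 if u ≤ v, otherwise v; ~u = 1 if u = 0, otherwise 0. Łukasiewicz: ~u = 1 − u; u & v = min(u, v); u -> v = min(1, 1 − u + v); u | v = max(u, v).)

Gödel evaluation:
  (z | z) = max(0.1, 0.1) = 0.1
  (z -> (z | z)): 0.1 ≤ 0.1, so result = 1
  ~z: Gödel ¬ of 0.1 = 0 (operand ≠ 0)
  (y | ~z) = max(0.7, 0) = 0.7
  ~x: Gödel ¬ of 0.3 = 0 (operand ≠ 0)
  ((y | ~z) & ~x) = min(0.7, 0) = 0
  ~x: Gödel ¬ of 0.3 = 0 (operand ≠ 0)
  (~x -> x): 0 ≤ 0.3, so result = 1
  (((y | ~z) & ~x) & (~x -> x)) = min(0, 1) = 0
  ~(((y | ~z) & ~x) & (~x -> x)): Gödel ¬ of 0 = 1 (operand is 0)
  ((z -> (z | z)) & ~(((y | ~z) & ~x) & (~x -> x))) = min(1, 1) = 1
  Gödel value = 1
Łukasiewicz evaluation:
  (z | z) = max(0.1, 0.1) = 0.1
  (z -> (z | z)): min(1, 1 − 0.1 + 0.1) = 1
  ~z: Łukasiewicz ¬ gives 1 − 0.1 = 0.9
  (y | ~z) = max(0.7, 0.9) = 0.9
  ~x: Łukasiewicz ¬ gives 1 − 0.3 = 0.7
  ((y | ~z) & ~x) = min(0.9, 0.7) = 0.7
  ~x: Łukasiewicz ¬ gives 1 − 0.3 = 0.7
  (~x -> x): min(1, 1 − 0.7 + 0.3) = 0.6
  (((y | ~z) & ~x) & (~x -> x)) = min(0.7, 0.6) = 0.6
  ~(((y | ~z) & ~x) & (~x -> x)): Łukasiewicz ¬ gives 1 − 0.6 = 0.4
  ((z -> (z | z)) & ~(((y | ~z) & ~x) & (~x -> x))) = min(1, 0.4) = 0.4
  Łukasiewicz value = 0.4
Difference: 1 − 0.4 = 0.60

0.60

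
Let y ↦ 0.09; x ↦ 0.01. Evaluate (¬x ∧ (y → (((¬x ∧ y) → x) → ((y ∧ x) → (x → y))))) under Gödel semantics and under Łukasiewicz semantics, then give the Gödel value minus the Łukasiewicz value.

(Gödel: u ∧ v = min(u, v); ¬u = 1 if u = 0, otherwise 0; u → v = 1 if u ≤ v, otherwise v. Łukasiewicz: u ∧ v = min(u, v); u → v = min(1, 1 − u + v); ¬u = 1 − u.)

-0.99

Gödel evaluation:
  ¬x: Gödel ¬ of 0.01 = 0 (operand ≠ 0)
  ¬x: Gödel ¬ of 0.01 = 0 (operand ≠ 0)
  (¬x ∧ y) = min(0, 0.09) = 0
  ((¬x ∧ y) → x): 0 ≤ 0.01, so result = 1
  (y ∧ x) = min(0.09, 0.01) = 0.01
  (x → y): 0.01 ≤ 0.09, so result = 1
  ((y ∧ x) → (x → y)): 0.01 ≤ 1, so result = 1
  (((¬x ∧ y) → x) → ((y ∧ x) → (x → y))): 1 ≤ 1, so result = 1
  (y → (((¬x ∧ y) → x) → ((y ∧ x) → (x → y)))): 0.09 ≤ 1, so result = 1
  (¬x ∧ (y → (((¬x ∧ y) → x) → ((y ∧ x) → (x → y))))) = min(0, 1) = 0
  Gödel value = 0
Łukasiewicz evaluation:
  ¬x: Łukasiewicz ¬ gives 1 − 0.01 = 0.99
  ¬x: Łukasiewicz ¬ gives 1 − 0.01 = 0.99
  (¬x ∧ y) = min(0.99, 0.09) = 0.09
  ((¬x ∧ y) → x): min(1, 1 − 0.09 + 0.01) = 0.92
  (y ∧ x) = min(0.09, 0.01) = 0.01
  (x → y): min(1, 1 − 0.01 + 0.09) = 1
  ((y ∧ x) → (x → y)): min(1, 1 − 0.01 + 1) = 1
  (((¬x ∧ y) → x) → ((y ∧ x) → (x → y))): min(1, 1 − 0.92 + 1) = 1
  (y → (((¬x ∧ y) → x) → ((y ∧ x) → (x → y)))): min(1, 1 − 0.09 + 1) = 1
  (¬x ∧ (y → (((¬x ∧ y) → x) → ((y ∧ x) → (x → y))))) = min(0.99, 1) = 0.99
  Łukasiewicz value = 0.99
Difference: 0 − 0.99 = -0.99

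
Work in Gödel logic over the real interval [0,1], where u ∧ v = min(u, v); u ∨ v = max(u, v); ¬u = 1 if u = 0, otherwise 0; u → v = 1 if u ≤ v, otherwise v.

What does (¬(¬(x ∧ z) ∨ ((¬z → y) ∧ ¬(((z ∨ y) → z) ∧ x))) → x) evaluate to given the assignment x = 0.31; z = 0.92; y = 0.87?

0.31

(x ∧ z) = min(0.31, 0.92) = 0.31
¬(x ∧ z): Gödel ¬ of 0.31 = 0 (operand ≠ 0)
¬z: Gödel ¬ of 0.92 = 0 (operand ≠ 0)
(¬z → y): 0 ≤ 0.87, so result = 1
(z ∨ y) = max(0.92, 0.87) = 0.92
((z ∨ y) → z): 0.92 ≤ 0.92, so result = 1
(((z ∨ y) → z) ∧ x) = min(1, 0.31) = 0.31
¬(((z ∨ y) → z) ∧ x): Gödel ¬ of 0.31 = 0 (operand ≠ 0)
((¬z → y) ∧ ¬(((z ∨ y) → z) ∧ x)) = min(1, 0) = 0
(¬(x ∧ z) ∨ ((¬z → y) ∧ ¬(((z ∨ y) → z) ∧ x))) = max(0, 0) = 0
¬(¬(x ∧ z) ∨ ((¬z → y) ∧ ¬(((z ∨ y) → z) ∧ x))): Gödel ¬ of 0 = 1 (operand is 0)
(¬(¬(x ∧ z) ∨ ((¬z → y) ∧ ¬(((z ∨ y) → z) ∧ x))) → x): 1 > 0.31, so result = 0.31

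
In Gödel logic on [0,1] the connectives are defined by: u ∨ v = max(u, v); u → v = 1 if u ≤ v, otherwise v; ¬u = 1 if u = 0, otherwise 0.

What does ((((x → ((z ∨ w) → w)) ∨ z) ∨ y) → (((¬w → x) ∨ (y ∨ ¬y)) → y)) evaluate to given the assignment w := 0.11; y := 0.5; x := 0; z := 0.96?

(z ∨ w) = max(0.96, 0.11) = 0.96
((z ∨ w) → w): 0.96 > 0.11, so result = 0.11
(x → ((z ∨ w) → w)): 0 ≤ 0.11, so result = 1
((x → ((z ∨ w) → w)) ∨ z) = max(1, 0.96) = 1
(((x → ((z ∨ w) → w)) ∨ z) ∨ y) = max(1, 0.5) = 1
¬w: Gödel ¬ of 0.11 = 0 (operand ≠ 0)
(¬w → x): 0 ≤ 0, so result = 1
¬y: Gödel ¬ of 0.5 = 0 (operand ≠ 0)
(y ∨ ¬y) = max(0.5, 0) = 0.5
((¬w → x) ∨ (y ∨ ¬y)) = max(1, 0.5) = 1
(((¬w → x) ∨ (y ∨ ¬y)) → y): 1 > 0.5, so result = 0.5
((((x → ((z ∨ w) → w)) ∨ z) ∨ y) → (((¬w → x) ∨ (y ∨ ¬y)) → y)): 1 > 0.5, so result = 0.5

0.50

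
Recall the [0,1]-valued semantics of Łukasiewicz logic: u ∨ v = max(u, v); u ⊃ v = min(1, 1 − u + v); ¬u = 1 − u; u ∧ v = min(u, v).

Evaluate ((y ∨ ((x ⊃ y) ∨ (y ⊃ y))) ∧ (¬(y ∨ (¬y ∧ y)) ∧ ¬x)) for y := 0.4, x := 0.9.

0.10

(x ⊃ y): min(1, 1 − 0.9 + 0.4) = 0.5
(y ⊃ y): min(1, 1 − 0.4 + 0.4) = 1
((x ⊃ y) ∨ (y ⊃ y)) = max(0.5, 1) = 1
(y ∨ ((x ⊃ y) ∨ (y ⊃ y))) = max(0.4, 1) = 1
¬y: Łukasiewicz ¬ gives 1 − 0.4 = 0.6
(¬y ∧ y) = min(0.6, 0.4) = 0.4
(y ∨ (¬y ∧ y)) = max(0.4, 0.4) = 0.4
¬(y ∨ (¬y ∧ y)): Łukasiewicz ¬ gives 1 − 0.4 = 0.6
¬x: Łukasiewicz ¬ gives 1 − 0.9 = 0.1
(¬(y ∨ (¬y ∧ y)) ∧ ¬x) = min(0.6, 0.1) = 0.1
((y ∨ ((x ⊃ y) ∨ (y ⊃ y))) ∧ (¬(y ∨ (¬y ∧ y)) ∧ ¬x)) = min(1, 0.1) = 0.1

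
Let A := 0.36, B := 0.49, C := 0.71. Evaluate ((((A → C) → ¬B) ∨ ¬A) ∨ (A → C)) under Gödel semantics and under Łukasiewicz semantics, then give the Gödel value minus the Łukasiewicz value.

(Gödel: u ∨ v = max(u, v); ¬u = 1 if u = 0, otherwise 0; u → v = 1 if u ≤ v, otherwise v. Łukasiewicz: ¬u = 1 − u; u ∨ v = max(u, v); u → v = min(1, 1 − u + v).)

Gödel evaluation:
  (A → C): 0.36 ≤ 0.71, so result = 1
  ¬B: Gödel ¬ of 0.49 = 0 (operand ≠ 0)
  ((A → C) → ¬B): 1 > 0, so result = 0
  ¬A: Gödel ¬ of 0.36 = 0 (operand ≠ 0)
  (((A → C) → ¬B) ∨ ¬A) = max(0, 0) = 0
  (A → C): 0.36 ≤ 0.71, so result = 1
  ((((A → C) → ¬B) ∨ ¬A) ∨ (A → C)) = max(0, 1) = 1
  Gödel value = 1
Łukasiewicz evaluation:
  (A → C): min(1, 1 − 0.36 + 0.71) = 1
  ¬B: Łukasiewicz ¬ gives 1 − 0.49 = 0.51
  ((A → C) → ¬B): min(1, 1 − 1 + 0.51) = 0.51
  ¬A: Łukasiewicz ¬ gives 1 − 0.36 = 0.64
  (((A → C) → ¬B) ∨ ¬A) = max(0.51, 0.64) = 0.64
  (A → C): min(1, 1 − 0.36 + 0.71) = 1
  ((((A → C) → ¬B) ∨ ¬A) ∨ (A → C)) = max(0.64, 1) = 1
  Łukasiewicz value = 1
Difference: 1 − 1 = 0.00

0.00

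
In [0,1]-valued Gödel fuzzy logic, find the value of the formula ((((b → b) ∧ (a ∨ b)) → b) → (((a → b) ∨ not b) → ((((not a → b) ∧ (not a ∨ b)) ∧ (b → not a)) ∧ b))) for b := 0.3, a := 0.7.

(b → b): 0.3 ≤ 0.3, so result = 1
(a ∨ b) = max(0.7, 0.3) = 0.7
((b → b) ∧ (a ∨ b)) = min(1, 0.7) = 0.7
(((b → b) ∧ (a ∨ b)) → b): 0.7 > 0.3, so result = 0.3
(a → b): 0.7 > 0.3, so result = 0.3
not b: Gödel ¬ of 0.3 = 0 (operand ≠ 0)
((a → b) ∨ not b) = max(0.3, 0) = 0.3
not a: Gödel ¬ of 0.7 = 0 (operand ≠ 0)
(not a → b): 0 ≤ 0.3, so result = 1
not a: Gödel ¬ of 0.7 = 0 (operand ≠ 0)
(not a ∨ b) = max(0, 0.3) = 0.3
((not a → b) ∧ (not a ∨ b)) = min(1, 0.3) = 0.3
not a: Gödel ¬ of 0.7 = 0 (operand ≠ 0)
(b → not a): 0.3 > 0, so result = 0
(((not a → b) ∧ (not a ∨ b)) ∧ (b → not a)) = min(0.3, 0) = 0
((((not a → b) ∧ (not a ∨ b)) ∧ (b → not a)) ∧ b) = min(0, 0.3) = 0
(((a → b) ∨ not b) → ((((not a → b) ∧ (not a ∨ b)) ∧ (b → not a)) ∧ b)): 0.3 > 0, so result = 0
((((b → b) ∧ (a ∨ b)) → b) → (((a → b) ∨ not b) → ((((not a → b) ∧ (not a ∨ b)) ∧ (b → not a)) ∧ b))): 0.3 > 0, so result = 0

0.00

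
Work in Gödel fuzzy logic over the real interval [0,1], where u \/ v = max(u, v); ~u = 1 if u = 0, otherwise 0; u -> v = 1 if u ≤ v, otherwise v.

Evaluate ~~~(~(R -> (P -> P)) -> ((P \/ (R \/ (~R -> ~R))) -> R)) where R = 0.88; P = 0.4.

0.00

(P -> P): 0.4 ≤ 0.4, so result = 1
(R -> (P -> P)): 0.88 ≤ 1, so result = 1
~(R -> (P -> P)): Gödel ¬ of 1 = 0 (operand ≠ 0)
~R: Gödel ¬ of 0.88 = 0 (operand ≠ 0)
~R: Gödel ¬ of 0.88 = 0 (operand ≠ 0)
(~R -> ~R): 0 ≤ 0, so result = 1
(R \/ (~R -> ~R)) = max(0.88, 1) = 1
(P \/ (R \/ (~R -> ~R))) = max(0.4, 1) = 1
((P \/ (R \/ (~R -> ~R))) -> R): 1 > 0.88, so result = 0.88
(~(R -> (P -> P)) -> ((P \/ (R \/ (~R -> ~R))) -> R)): 0 ≤ 0.88, so result = 1
~(~(R -> (P -> P)) -> ((P \/ (R \/ (~R -> ~R))) -> R)): Gödel ¬ of 1 = 0 (operand ≠ 0)
~~(~(R -> (P -> P)) -> ((P \/ (R \/ (~R -> ~R))) -> R)): Gödel ¬ of 0 = 1 (operand is 0)
~~~(~(R -> (P -> P)) -> ((P \/ (R \/ (~R -> ~R))) -> R)): Gödel ¬ of 1 = 0 (operand ≠ 0)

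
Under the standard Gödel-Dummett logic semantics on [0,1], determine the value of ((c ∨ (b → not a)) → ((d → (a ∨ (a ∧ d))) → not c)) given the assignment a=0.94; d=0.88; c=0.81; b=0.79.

0.00

not a: Gödel ¬ of 0.94 = 0 (operand ≠ 0)
(b → not a): 0.79 > 0, so result = 0
(c ∨ (b → not a)) = max(0.81, 0) = 0.81
(a ∧ d) = min(0.94, 0.88) = 0.88
(a ∨ (a ∧ d)) = max(0.94, 0.88) = 0.94
(d → (a ∨ (a ∧ d))): 0.88 ≤ 0.94, so result = 1
not c: Gödel ¬ of 0.81 = 0 (operand ≠ 0)
((d → (a ∨ (a ∧ d))) → not c): 1 > 0, so result = 0
((c ∨ (b → not a)) → ((d → (a ∨ (a ∧ d))) → not c)): 0.81 > 0, so result = 0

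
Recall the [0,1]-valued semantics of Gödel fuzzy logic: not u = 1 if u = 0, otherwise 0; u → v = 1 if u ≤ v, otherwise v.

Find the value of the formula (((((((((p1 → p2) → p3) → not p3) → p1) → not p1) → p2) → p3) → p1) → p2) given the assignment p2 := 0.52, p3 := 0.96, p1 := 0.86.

(p1 → p2): 0.86 > 0.52, so result = 0.52
((p1 → p2) → p3): 0.52 ≤ 0.96, so result = 1
not p3: Gödel ¬ of 0.96 = 0 (operand ≠ 0)
(((p1 → p2) → p3) → not p3): 1 > 0, so result = 0
((((p1 → p2) → p3) → not p3) → p1): 0 ≤ 0.86, so result = 1
not p1: Gödel ¬ of 0.86 = 0 (operand ≠ 0)
(((((p1 → p2) → p3) → not p3) → p1) → not p1): 1 > 0, so result = 0
((((((p1 → p2) → p3) → not p3) → p1) → not p1) → p2): 0 ≤ 0.52, so result = 1
(((((((p1 → p2) → p3) → not p3) → p1) → not p1) → p2) → p3): 1 > 0.96, so result = 0.96
((((((((p1 → p2) → p3) → not p3) → p1) → not p1) → p2) → p3) → p1): 0.96 > 0.86, so result = 0.86
(((((((((p1 → p2) → p3) → not p3) → p1) → not p1) → p2) → p3) → p1) → p2): 0.86 > 0.52, so result = 0.52

0.52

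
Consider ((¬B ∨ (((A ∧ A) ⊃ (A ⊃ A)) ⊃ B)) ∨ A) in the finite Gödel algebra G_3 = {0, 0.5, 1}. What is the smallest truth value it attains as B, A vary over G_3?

0.50

The minimum is attained at B = 0.5, A = 0:
  ¬B: Gödel ¬ of 0.5 = 0 (operand ≠ 0)
  (A ∧ A) = min(0, 0) = 0
  (A ⊃ A): 0 ≤ 0, so result = 1
  ((A ∧ A) ⊃ (A ⊃ A)): 0 ≤ 1, so result = 1
  (((A ∧ A) ⊃ (A ⊃ A)) ⊃ B): 1 > 0.5, so result = 0.5
  (¬B ∨ (((A ∧ A) ⊃ (A ⊃ A)) ⊃ B)) = max(0, 0.5) = 0.5
  ((¬B ∨ (((A ∧ A) ⊃ (A ⊃ A)) ⊃ B)) ∨ A) = max(0.5, 0) = 0.5
Checking all 9 assignments confirms none give a value below 0.50.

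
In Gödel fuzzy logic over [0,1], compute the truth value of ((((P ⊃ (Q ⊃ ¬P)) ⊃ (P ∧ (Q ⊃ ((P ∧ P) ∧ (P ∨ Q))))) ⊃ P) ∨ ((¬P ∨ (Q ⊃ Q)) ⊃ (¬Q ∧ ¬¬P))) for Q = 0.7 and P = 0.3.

0.30

¬P: Gödel ¬ of 0.3 = 0 (operand ≠ 0)
(Q ⊃ ¬P): 0.7 > 0, so result = 0
(P ⊃ (Q ⊃ ¬P)): 0.3 > 0, so result = 0
(P ∧ P) = min(0.3, 0.3) = 0.3
(P ∨ Q) = max(0.3, 0.7) = 0.7
((P ∧ P) ∧ (P ∨ Q)) = min(0.3, 0.7) = 0.3
(Q ⊃ ((P ∧ P) ∧ (P ∨ Q))): 0.7 > 0.3, so result = 0.3
(P ∧ (Q ⊃ ((P ∧ P) ∧ (P ∨ Q)))) = min(0.3, 0.3) = 0.3
((P ⊃ (Q ⊃ ¬P)) ⊃ (P ∧ (Q ⊃ ((P ∧ P) ∧ (P ∨ Q))))): 0 ≤ 0.3, so result = 1
(((P ⊃ (Q ⊃ ¬P)) ⊃ (P ∧ (Q ⊃ ((P ∧ P) ∧ (P ∨ Q))))) ⊃ P): 1 > 0.3, so result = 0.3
¬P: Gödel ¬ of 0.3 = 0 (operand ≠ 0)
(Q ⊃ Q): 0.7 ≤ 0.7, so result = 1
(¬P ∨ (Q ⊃ Q)) = max(0, 1) = 1
¬Q: Gödel ¬ of 0.7 = 0 (operand ≠ 0)
¬P: Gödel ¬ of 0.3 = 0 (operand ≠ 0)
¬¬P: Gödel ¬ of 0 = 1 (operand is 0)
(¬Q ∧ ¬¬P) = min(0, 1) = 0
((¬P ∨ (Q ⊃ Q)) ⊃ (¬Q ∧ ¬¬P)): 1 > 0, so result = 0
((((P ⊃ (Q ⊃ ¬P)) ⊃ (P ∧ (Q ⊃ ((P ∧ P) ∧ (P ∨ Q))))) ⊃ P) ∨ ((¬P ∨ (Q ⊃ Q)) ⊃ (¬Q ∧ ¬¬P))) = max(0.3, 0) = 0.3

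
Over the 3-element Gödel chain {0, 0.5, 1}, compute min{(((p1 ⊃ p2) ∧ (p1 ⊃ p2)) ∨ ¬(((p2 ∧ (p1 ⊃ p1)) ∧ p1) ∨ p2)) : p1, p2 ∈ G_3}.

0.50

The minimum is attained at p1 = 1, p2 = 0.5:
  (p1 ⊃ p2): 1 > 0.5, so result = 0.5
  (p1 ⊃ p2): 1 > 0.5, so result = 0.5
  ((p1 ⊃ p2) ∧ (p1 ⊃ p2)) = min(0.5, 0.5) = 0.5
  (p1 ⊃ p1): 1 ≤ 1, so result = 1
  (p2 ∧ (p1 ⊃ p1)) = min(0.5, 1) = 0.5
  ((p2 ∧ (p1 ⊃ p1)) ∧ p1) = min(0.5, 1) = 0.5
  (((p2 ∧ (p1 ⊃ p1)) ∧ p1) ∨ p2) = max(0.5, 0.5) = 0.5
  ¬(((p2 ∧ (p1 ⊃ p1)) ∧ p1) ∨ p2): Gödel ¬ of 0.5 = 0 (operand ≠ 0)
  (((p1 ⊃ p2) ∧ (p1 ⊃ p2)) ∨ ¬(((p2 ∧ (p1 ⊃ p1)) ∧ p1) ∨ p2)) = max(0.5, 0) = 0.5
Checking all 9 assignments confirms none give a value below 0.50.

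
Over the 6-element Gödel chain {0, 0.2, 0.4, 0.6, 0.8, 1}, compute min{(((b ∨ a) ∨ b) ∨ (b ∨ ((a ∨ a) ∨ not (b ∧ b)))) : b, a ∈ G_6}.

The minimum is attained at b = 0.2, a = 0:
  (b ∨ a) = max(0.2, 0) = 0.2
  ((b ∨ a) ∨ b) = max(0.2, 0.2) = 0.2
  (a ∨ a) = max(0, 0) = 0
  (b ∧ b) = min(0.2, 0.2) = 0.2
  not (b ∧ b): Gödel ¬ of 0.2 = 0 (operand ≠ 0)
  ((a ∨ a) ∨ not (b ∧ b)) = max(0, 0) = 0
  (b ∨ ((a ∨ a) ∨ not (b ∧ b))) = max(0.2, 0) = 0.2
  (((b ∨ a) ∨ b) ∨ (b ∨ ((a ∨ a) ∨ not (b ∧ b)))) = max(0.2, 0.2) = 0.2
Checking all 36 assignments confirms none give a value below 0.20.

0.20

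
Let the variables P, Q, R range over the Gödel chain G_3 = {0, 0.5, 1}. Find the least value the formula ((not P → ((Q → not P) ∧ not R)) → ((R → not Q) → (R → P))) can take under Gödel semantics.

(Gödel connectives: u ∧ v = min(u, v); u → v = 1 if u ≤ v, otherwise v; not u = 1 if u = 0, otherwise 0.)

The minimum is attained at P = 0.5, Q = 0, R = 1:
  not P: Gödel ¬ of 0.5 = 0 (operand ≠ 0)
  not P: Gödel ¬ of 0.5 = 0 (operand ≠ 0)
  (Q → not P): 0 ≤ 0, so result = 1
  not R: Gödel ¬ of 1 = 0 (operand ≠ 0)
  ((Q → not P) ∧ not R) = min(1, 0) = 0
  (not P → ((Q → not P) ∧ not R)): 0 ≤ 0, so result = 1
  not Q: Gödel ¬ of 0 = 1 (operand is 0)
  (R → not Q): 1 ≤ 1, so result = 1
  (R → P): 1 > 0.5, so result = 0.5
  ((R → not Q) → (R → P)): 1 > 0.5, so result = 0.5
  ((not P → ((Q → not P) ∧ not R)) → ((R → not Q) → (R → P))): 1 > 0.5, so result = 0.5
Checking all 27 assignments confirms none give a value below 0.50.

0.50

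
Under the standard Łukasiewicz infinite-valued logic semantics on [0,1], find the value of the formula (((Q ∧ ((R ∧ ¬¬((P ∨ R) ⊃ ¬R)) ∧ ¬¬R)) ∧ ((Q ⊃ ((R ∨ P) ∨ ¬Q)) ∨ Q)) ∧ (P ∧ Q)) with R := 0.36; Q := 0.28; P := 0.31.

(P ∨ R) = max(0.31, 0.36) = 0.36
¬R: Łukasiewicz ¬ gives 1 − 0.36 = 0.64
((P ∨ R) ⊃ ¬R): min(1, 1 − 0.36 + 0.64) = 1
¬((P ∨ R) ⊃ ¬R): Łukasiewicz ¬ gives 1 − 1 = 0
¬¬((P ∨ R) ⊃ ¬R): Łukasiewicz ¬ gives 1 − 0 = 1
(R ∧ ¬¬((P ∨ R) ⊃ ¬R)) = min(0.36, 1) = 0.36
¬R: Łukasiewicz ¬ gives 1 − 0.36 = 0.64
¬¬R: Łukasiewicz ¬ gives 1 − 0.64 = 0.36
((R ∧ ¬¬((P ∨ R) ⊃ ¬R)) ∧ ¬¬R) = min(0.36, 0.36) = 0.36
(Q ∧ ((R ∧ ¬¬((P ∨ R) ⊃ ¬R)) ∧ ¬¬R)) = min(0.28, 0.36) = 0.28
(R ∨ P) = max(0.36, 0.31) = 0.36
¬Q: Łukasiewicz ¬ gives 1 − 0.28 = 0.72
((R ∨ P) ∨ ¬Q) = max(0.36, 0.72) = 0.72
(Q ⊃ ((R ∨ P) ∨ ¬Q)): min(1, 1 − 0.28 + 0.72) = 1
((Q ⊃ ((R ∨ P) ∨ ¬Q)) ∨ Q) = max(1, 0.28) = 1
((Q ∧ ((R ∧ ¬¬((P ∨ R) ⊃ ¬R)) ∧ ¬¬R)) ∧ ((Q ⊃ ((R ∨ P) ∨ ¬Q)) ∨ Q)) = min(0.28, 1) = 0.28
(P ∧ Q) = min(0.31, 0.28) = 0.28
(((Q ∧ ((R ∧ ¬¬((P ∨ R) ⊃ ¬R)) ∧ ¬¬R)) ∧ ((Q ⊃ ((R ∨ P) ∨ ¬Q)) ∨ Q)) ∧ (P ∧ Q)) = min(0.28, 0.28) = 0.28

0.28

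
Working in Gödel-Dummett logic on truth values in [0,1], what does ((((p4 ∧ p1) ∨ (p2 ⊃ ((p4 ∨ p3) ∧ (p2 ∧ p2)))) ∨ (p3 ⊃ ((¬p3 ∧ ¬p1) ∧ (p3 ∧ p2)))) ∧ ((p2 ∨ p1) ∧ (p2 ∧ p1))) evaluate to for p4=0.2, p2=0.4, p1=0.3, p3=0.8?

0.30

(p4 ∧ p1) = min(0.2, 0.3) = 0.2
(p4 ∨ p3) = max(0.2, 0.8) = 0.8
(p2 ∧ p2) = min(0.4, 0.4) = 0.4
((p4 ∨ p3) ∧ (p2 ∧ p2)) = min(0.8, 0.4) = 0.4
(p2 ⊃ ((p4 ∨ p3) ∧ (p2 ∧ p2))): 0.4 ≤ 0.4, so result = 1
((p4 ∧ p1) ∨ (p2 ⊃ ((p4 ∨ p3) ∧ (p2 ∧ p2)))) = max(0.2, 1) = 1
¬p3: Gödel ¬ of 0.8 = 0 (operand ≠ 0)
¬p1: Gödel ¬ of 0.3 = 0 (operand ≠ 0)
(¬p3 ∧ ¬p1) = min(0, 0) = 0
(p3 ∧ p2) = min(0.8, 0.4) = 0.4
((¬p3 ∧ ¬p1) ∧ (p3 ∧ p2)) = min(0, 0.4) = 0
(p3 ⊃ ((¬p3 ∧ ¬p1) ∧ (p3 ∧ p2))): 0.8 > 0, so result = 0
(((p4 ∧ p1) ∨ (p2 ⊃ ((p4 ∨ p3) ∧ (p2 ∧ p2)))) ∨ (p3 ⊃ ((¬p3 ∧ ¬p1) ∧ (p3 ∧ p2)))) = max(1, 0) = 1
(p2 ∨ p1) = max(0.4, 0.3) = 0.4
(p2 ∧ p1) = min(0.4, 0.3) = 0.3
((p2 ∨ p1) ∧ (p2 ∧ p1)) = min(0.4, 0.3) = 0.3
((((p4 ∧ p1) ∨ (p2 ⊃ ((p4 ∨ p3) ∧ (p2 ∧ p2)))) ∨ (p3 ⊃ ((¬p3 ∧ ¬p1) ∧ (p3 ∧ p2)))) ∧ ((p2 ∨ p1) ∧ (p2 ∧ p1))) = min(1, 0.3) = 0.3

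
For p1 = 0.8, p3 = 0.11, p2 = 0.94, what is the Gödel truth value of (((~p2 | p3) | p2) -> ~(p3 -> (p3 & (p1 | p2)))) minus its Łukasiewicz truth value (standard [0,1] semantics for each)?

-0.06

Gödel evaluation:
  ~p2: Gödel ¬ of 0.94 = 0 (operand ≠ 0)
  (~p2 | p3) = max(0, 0.11) = 0.11
  ((~p2 | p3) | p2) = max(0.11, 0.94) = 0.94
  (p1 | p2) = max(0.8, 0.94) = 0.94
  (p3 & (p1 | p2)) = min(0.11, 0.94) = 0.11
  (p3 -> (p3 & (p1 | p2))): 0.11 ≤ 0.11, so result = 1
  ~(p3 -> (p3 & (p1 | p2))): Gödel ¬ of 1 = 0 (operand ≠ 0)
  (((~p2 | p3) | p2) -> ~(p3 -> (p3 & (p1 | p2)))): 0.94 > 0, so result = 0
  Gödel value = 0
Łukasiewicz evaluation:
  ~p2: Łukasiewicz ¬ gives 1 − 0.94 = 0.06
  (~p2 | p3) = max(0.06, 0.11) = 0.11
  ((~p2 | p3) | p2) = max(0.11, 0.94) = 0.94
  (p1 | p2) = max(0.8, 0.94) = 0.94
  (p3 & (p1 | p2)) = min(0.11, 0.94) = 0.11
  (p3 -> (p3 & (p1 | p2))): min(1, 1 − 0.11 + 0.11) = 1
  ~(p3 -> (p3 & (p1 | p2))): Łukasiewicz ¬ gives 1 − 1 = 0
  (((~p2 | p3) | p2) -> ~(p3 -> (p3 & (p1 | p2)))): min(1, 1 − 0.94 + 0) = 0.06
  Łukasiewicz value = 0.06
Difference: 0 − 0.06 = -0.06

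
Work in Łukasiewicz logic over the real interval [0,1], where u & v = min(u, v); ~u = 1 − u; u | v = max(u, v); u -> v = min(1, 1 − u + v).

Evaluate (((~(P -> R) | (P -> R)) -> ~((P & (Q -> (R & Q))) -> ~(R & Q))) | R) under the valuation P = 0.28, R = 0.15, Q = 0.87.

(P -> R): min(1, 1 − 0.28 + 0.15) = 0.87
~(P -> R): Łukasiewicz ¬ gives 1 − 0.87 = 0.13
(P -> R): min(1, 1 − 0.28 + 0.15) = 0.87
(~(P -> R) | (P -> R)) = max(0.13, 0.87) = 0.87
(R & Q) = min(0.15, 0.87) = 0.15
(Q -> (R & Q)): min(1, 1 − 0.87 + 0.15) = 0.28
(P & (Q -> (R & Q))) = min(0.28, 0.28) = 0.28
(R & Q) = min(0.15, 0.87) = 0.15
~(R & Q): Łukasiewicz ¬ gives 1 − 0.15 = 0.85
((P & (Q -> (R & Q))) -> ~(R & Q)): min(1, 1 − 0.28 + 0.85) = 1
~((P & (Q -> (R & Q))) -> ~(R & Q)): Łukasiewicz ¬ gives 1 − 1 = 0
((~(P -> R) | (P -> R)) -> ~((P & (Q -> (R & Q))) -> ~(R & Q))): min(1, 1 − 0.87 + 0) = 0.13
(((~(P -> R) | (P -> R)) -> ~((P & (Q -> (R & Q))) -> ~(R & Q))) | R) = max(0.13, 0.15) = 0.15

0.15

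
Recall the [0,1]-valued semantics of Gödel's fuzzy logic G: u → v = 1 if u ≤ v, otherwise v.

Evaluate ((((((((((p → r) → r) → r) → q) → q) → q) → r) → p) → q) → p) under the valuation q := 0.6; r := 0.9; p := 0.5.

0.50

(p → r): 0.5 ≤ 0.9, so result = 1
((p → r) → r): 1 > 0.9, so result = 0.9
(((p → r) → r) → r): 0.9 ≤ 0.9, so result = 1
((((p → r) → r) → r) → q): 1 > 0.6, so result = 0.6
(((((p → r) → r) → r) → q) → q): 0.6 ≤ 0.6, so result = 1
((((((p → r) → r) → r) → q) → q) → q): 1 > 0.6, so result = 0.6
(((((((p → r) → r) → r) → q) → q) → q) → r): 0.6 ≤ 0.9, so result = 1
((((((((p → r) → r) → r) → q) → q) → q) → r) → p): 1 > 0.5, so result = 0.5
(((((((((p → r) → r) → r) → q) → q) → q) → r) → p) → q): 0.5 ≤ 0.6, so result = 1
((((((((((p → r) → r) → r) → q) → q) → q) → r) → p) → q) → p): 1 > 0.5, so result = 0.5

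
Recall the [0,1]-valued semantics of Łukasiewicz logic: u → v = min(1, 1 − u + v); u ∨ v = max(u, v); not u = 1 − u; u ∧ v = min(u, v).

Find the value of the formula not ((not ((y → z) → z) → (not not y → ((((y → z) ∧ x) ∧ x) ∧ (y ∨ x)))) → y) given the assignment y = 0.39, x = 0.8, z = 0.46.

(y → z): min(1, 1 − 0.39 + 0.46) = 1
((y → z) → z): min(1, 1 − 1 + 0.46) = 0.46
not ((y → z) → z): Łukasiewicz ¬ gives 1 − 0.46 = 0.54
not y: Łukasiewicz ¬ gives 1 − 0.39 = 0.61
not not y: Łukasiewicz ¬ gives 1 − 0.61 = 0.39
(y → z): min(1, 1 − 0.39 + 0.46) = 1
((y → z) ∧ x) = min(1, 0.8) = 0.8
(((y → z) ∧ x) ∧ x) = min(0.8, 0.8) = 0.8
(y ∨ x) = max(0.39, 0.8) = 0.8
((((y → z) ∧ x) ∧ x) ∧ (y ∨ x)) = min(0.8, 0.8) = 0.8
(not not y → ((((y → z) ∧ x) ∧ x) ∧ (y ∨ x))): min(1, 1 − 0.39 + 0.8) = 1
(not ((y → z) → z) → (not not y → ((((y → z) ∧ x) ∧ x) ∧ (y ∨ x)))): min(1, 1 − 0.54 + 1) = 1
((not ((y → z) → z) → (not not y → ((((y → z) ∧ x) ∧ x) ∧ (y ∨ x)))) → y): min(1, 1 − 1 + 0.39) = 0.39
not ((not ((y → z) → z) → (not not y → ((((y → z) ∧ x) ∧ x) ∧ (y ∨ x)))) → y): Łukasiewicz ¬ gives 1 − 0.39 = 0.61

0.61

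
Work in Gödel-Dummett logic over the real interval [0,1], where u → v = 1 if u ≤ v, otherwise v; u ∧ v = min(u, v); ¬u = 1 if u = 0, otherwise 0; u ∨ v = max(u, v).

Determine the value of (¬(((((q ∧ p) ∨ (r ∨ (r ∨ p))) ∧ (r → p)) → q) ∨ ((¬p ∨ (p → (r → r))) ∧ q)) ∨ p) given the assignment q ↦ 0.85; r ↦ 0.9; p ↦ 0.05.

0.05

(q ∧ p) = min(0.85, 0.05) = 0.05
(r ∨ p) = max(0.9, 0.05) = 0.9
(r ∨ (r ∨ p)) = max(0.9, 0.9) = 0.9
((q ∧ p) ∨ (r ∨ (r ∨ p))) = max(0.05, 0.9) = 0.9
(r → p): 0.9 > 0.05, so result = 0.05
(((q ∧ p) ∨ (r ∨ (r ∨ p))) ∧ (r → p)) = min(0.9, 0.05) = 0.05
((((q ∧ p) ∨ (r ∨ (r ∨ p))) ∧ (r → p)) → q): 0.05 ≤ 0.85, so result = 1
¬p: Gödel ¬ of 0.05 = 0 (operand ≠ 0)
(r → r): 0.9 ≤ 0.9, so result = 1
(p → (r → r)): 0.05 ≤ 1, so result = 1
(¬p ∨ (p → (r → r))) = max(0, 1) = 1
((¬p ∨ (p → (r → r))) ∧ q) = min(1, 0.85) = 0.85
(((((q ∧ p) ∨ (r ∨ (r ∨ p))) ∧ (r → p)) → q) ∨ ((¬p ∨ (p → (r → r))) ∧ q)) = max(1, 0.85) = 1
¬(((((q ∧ p) ∨ (r ∨ (r ∨ p))) ∧ (r → p)) → q) ∨ ((¬p ∨ (p → (r → r))) ∧ q)): Gödel ¬ of 1 = 0 (operand ≠ 0)
(¬(((((q ∧ p) ∨ (r ∨ (r ∨ p))) ∧ (r → p)) → q) ∨ ((¬p ∨ (p → (r → r))) ∧ q)) ∨ p) = max(0, 0.05) = 0.05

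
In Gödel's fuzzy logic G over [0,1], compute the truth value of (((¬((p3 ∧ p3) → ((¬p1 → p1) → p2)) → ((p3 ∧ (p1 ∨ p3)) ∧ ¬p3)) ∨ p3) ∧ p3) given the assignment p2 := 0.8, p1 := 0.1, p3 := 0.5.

0.50

(p3 ∧ p3) = min(0.5, 0.5) = 0.5
¬p1: Gödel ¬ of 0.1 = 0 (operand ≠ 0)
(¬p1 → p1): 0 ≤ 0.1, so result = 1
((¬p1 → p1) → p2): 1 > 0.8, so result = 0.8
((p3 ∧ p3) → ((¬p1 → p1) → p2)): 0.5 ≤ 0.8, so result = 1
¬((p3 ∧ p3) → ((¬p1 → p1) → p2)): Gödel ¬ of 1 = 0 (operand ≠ 0)
(p1 ∨ p3) = max(0.1, 0.5) = 0.5
(p3 ∧ (p1 ∨ p3)) = min(0.5, 0.5) = 0.5
¬p3: Gödel ¬ of 0.5 = 0 (operand ≠ 0)
((p3 ∧ (p1 ∨ p3)) ∧ ¬p3) = min(0.5, 0) = 0
(¬((p3 ∧ p3) → ((¬p1 → p1) → p2)) → ((p3 ∧ (p1 ∨ p3)) ∧ ¬p3)): 0 ≤ 0, so result = 1
((¬((p3 ∧ p3) → ((¬p1 → p1) → p2)) → ((p3 ∧ (p1 ∨ p3)) ∧ ¬p3)) ∨ p3) = max(1, 0.5) = 1
(((¬((p3 ∧ p3) → ((¬p1 → p1) → p2)) → ((p3 ∧ (p1 ∨ p3)) ∧ ¬p3)) ∨ p3) ∧ p3) = min(1, 0.5) = 0.5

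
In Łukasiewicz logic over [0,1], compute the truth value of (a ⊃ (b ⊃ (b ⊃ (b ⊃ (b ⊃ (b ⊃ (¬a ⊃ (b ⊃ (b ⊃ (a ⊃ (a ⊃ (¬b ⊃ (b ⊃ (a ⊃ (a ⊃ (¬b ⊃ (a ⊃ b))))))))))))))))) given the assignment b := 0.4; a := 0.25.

¬a: Łukasiewicz ¬ gives 1 − 0.25 = 0.75
¬b: Łukasiewicz ¬ gives 1 − 0.4 = 0.6
¬b: Łukasiewicz ¬ gives 1 − 0.4 = 0.6
(a ⊃ b): min(1, 1 − 0.25 + 0.4) = 1
(¬b ⊃ (a ⊃ b)): min(1, 1 − 0.6 + 1) = 1
(a ⊃ (¬b ⊃ (a ⊃ b))): min(1, 1 − 0.25 + 1) = 1
(a ⊃ (a ⊃ (¬b ⊃ (a ⊃ b)))): min(1, 1 − 0.25 + 1) = 1
(b ⊃ (a ⊃ (a ⊃ (¬b ⊃ (a ⊃ b))))): min(1, 1 − 0.4 + 1) = 1
(¬b ⊃ (b ⊃ (a ⊃ (a ⊃ (¬b ⊃ (a ⊃ b)))))): min(1, 1 − 0.6 + 1) = 1
(a ⊃ (¬b ⊃ (b ⊃ (a ⊃ (a ⊃ (¬b ⊃ (a ⊃ b))))))): min(1, 1 − 0.25 + 1) = 1
(a ⊃ (a ⊃ (¬b ⊃ (b ⊃ (a ⊃ (a ⊃ (¬b ⊃ (a ⊃ b)))))))): min(1, 1 − 0.25 + 1) = 1
(b ⊃ (a ⊃ (a ⊃ (¬b ⊃ (b ⊃ (a ⊃ (a ⊃ (¬b ⊃ (a ⊃ b))))))))): min(1, 1 − 0.4 + 1) = 1
(b ⊃ (b ⊃ (a ⊃ (a ⊃ (¬b ⊃ (b ⊃ (a ⊃ (a ⊃ (¬b ⊃ (a ⊃ b)))))))))): min(1, 1 − 0.4 + 1) = 1
(¬a ⊃ (b ⊃ (b ⊃ (a ⊃ (a ⊃ (¬b ⊃ (b ⊃ (a ⊃ (a ⊃ (¬b ⊃ (a ⊃ b))))))))))): min(1, 1 − 0.75 + 1) = 1
(b ⊃ (¬a ⊃ (b ⊃ (b ⊃ (a ⊃ (a ⊃ (¬b ⊃ (b ⊃ (a ⊃ (a ⊃ (¬b ⊃ (a ⊃ b)))))))))))): min(1, 1 − 0.4 + 1) = 1
(b ⊃ (b ⊃ (¬a ⊃ (b ⊃ (b ⊃ (a ⊃ (a ⊃ (¬b ⊃ (b ⊃ (a ⊃ (a ⊃ (¬b ⊃ (a ⊃ b))))))))))))): min(1, 1 − 0.4 + 1) = 1
(b ⊃ (b ⊃ (b ⊃ (¬a ⊃ (b ⊃ (b ⊃ (a ⊃ (a ⊃ (¬b ⊃ (b ⊃ (a ⊃ (a ⊃ (¬b ⊃ (a ⊃ b)))))))))))))): min(1, 1 − 0.4 + 1) = 1
(b ⊃ (b ⊃ (b ⊃ (b ⊃ (¬a ⊃ (b ⊃ (b ⊃ (a ⊃ (a ⊃ (¬b ⊃ (b ⊃ (a ⊃ (a ⊃ (¬b ⊃ (a ⊃ b))))))))))))))): min(1, 1 − 0.4 + 1) = 1
(b ⊃ (b ⊃ (b ⊃ (b ⊃ (b ⊃ (¬a ⊃ (b ⊃ (b ⊃ (a ⊃ (a ⊃ (¬b ⊃ (b ⊃ (a ⊃ (a ⊃ (¬b ⊃ (a ⊃ b)))))))))))))))): min(1, 1 − 0.4 + 1) = 1
(a ⊃ (b ⊃ (b ⊃ (b ⊃ (b ⊃ (b ⊃ (¬a ⊃ (b ⊃ (b ⊃ (a ⊃ (a ⊃ (¬b ⊃ (b ⊃ (a ⊃ (a ⊃ (¬b ⊃ (a ⊃ b))))))))))))))))): min(1, 1 − 0.25 + 1) = 1

1.00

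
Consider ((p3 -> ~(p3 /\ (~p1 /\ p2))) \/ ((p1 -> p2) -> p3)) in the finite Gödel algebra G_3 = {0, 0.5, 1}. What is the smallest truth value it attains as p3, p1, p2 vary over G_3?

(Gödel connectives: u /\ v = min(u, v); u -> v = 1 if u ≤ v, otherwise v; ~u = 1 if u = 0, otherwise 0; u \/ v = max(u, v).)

0.50

The minimum is attained at p3 = 0.5, p1 = 0, p2 = 0.5:
  ~p1: Gödel ¬ of 0 = 1 (operand is 0)
  (~p1 /\ p2) = min(1, 0.5) = 0.5
  (p3 /\ (~p1 /\ p2)) = min(0.5, 0.5) = 0.5
  ~(p3 /\ (~p1 /\ p2)): Gödel ¬ of 0.5 = 0 (operand ≠ 0)
  (p3 -> ~(p3 /\ (~p1 /\ p2))): 0.5 > 0, so result = 0
  (p1 -> p2): 0 ≤ 0.5, so result = 1
  ((p1 -> p2) -> p3): 1 > 0.5, so result = 0.5
  ((p3 -> ~(p3 /\ (~p1 /\ p2))) \/ ((p1 -> p2) -> p3)) = max(0, 0.5) = 0.5
Checking all 27 assignments confirms none give a value below 0.50.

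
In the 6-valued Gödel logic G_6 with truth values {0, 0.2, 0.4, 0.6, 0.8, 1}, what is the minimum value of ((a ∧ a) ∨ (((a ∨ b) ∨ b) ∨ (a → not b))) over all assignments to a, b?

0.20

The minimum is attained at a = 0.2, b = 0.2:
  (a ∧ a) = min(0.2, 0.2) = 0.2
  (a ∨ b) = max(0.2, 0.2) = 0.2
  ((a ∨ b) ∨ b) = max(0.2, 0.2) = 0.2
  not b: Gödel ¬ of 0.2 = 0 (operand ≠ 0)
  (a → not b): 0.2 > 0, so result = 0
  (((a ∨ b) ∨ b) ∨ (a → not b)) = max(0.2, 0) = 0.2
  ((a ∧ a) ∨ (((a ∨ b) ∨ b) ∨ (a → not b))) = max(0.2, 0.2) = 0.2
Checking all 36 assignments confirms none give a value below 0.20.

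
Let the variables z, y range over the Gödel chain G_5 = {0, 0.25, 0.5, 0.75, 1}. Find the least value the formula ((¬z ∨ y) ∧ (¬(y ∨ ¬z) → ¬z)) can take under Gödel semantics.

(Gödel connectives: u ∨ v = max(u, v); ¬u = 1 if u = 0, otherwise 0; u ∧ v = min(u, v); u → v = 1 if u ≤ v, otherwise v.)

The minimum is attained at z = 0.25, y = 0:
  ¬z: Gödel ¬ of 0.25 = 0 (operand ≠ 0)
  (¬z ∨ y) = max(0, 0) = 0
  ¬z: Gödel ¬ of 0.25 = 0 (operand ≠ 0)
  (y ∨ ¬z) = max(0, 0) = 0
  ¬(y ∨ ¬z): Gödel ¬ of 0 = 1 (operand is 0)
  ¬z: Gödel ¬ of 0.25 = 0 (operand ≠ 0)
  (¬(y ∨ ¬z) → ¬z): 1 > 0, so result = 0
  ((¬z ∨ y) ∧ (¬(y ∨ ¬z) → ¬z)) = min(0, 0) = 0
Checking all 25 assignments confirms none give a value below 0.00.

0.00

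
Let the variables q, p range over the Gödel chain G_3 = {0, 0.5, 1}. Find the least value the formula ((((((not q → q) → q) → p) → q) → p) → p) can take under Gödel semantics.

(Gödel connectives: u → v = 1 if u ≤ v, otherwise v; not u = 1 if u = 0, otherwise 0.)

0.50

The minimum is attained at q = 0, p = 0.5:
  not q: Gödel ¬ of 0 = 1 (operand is 0)
  (not q → q): 1 > 0, so result = 0
  ((not q → q) → q): 0 ≤ 0, so result = 1
  (((not q → q) → q) → p): 1 > 0.5, so result = 0.5
  ((((not q → q) → q) → p) → q): 0.5 > 0, so result = 0
  (((((not q → q) → q) → p) → q) → p): 0 ≤ 0.5, so result = 1
  ((((((not q → q) → q) → p) → q) → p) → p): 1 > 0.5, so result = 0.5
Checking all 9 assignments confirms none give a value below 0.50.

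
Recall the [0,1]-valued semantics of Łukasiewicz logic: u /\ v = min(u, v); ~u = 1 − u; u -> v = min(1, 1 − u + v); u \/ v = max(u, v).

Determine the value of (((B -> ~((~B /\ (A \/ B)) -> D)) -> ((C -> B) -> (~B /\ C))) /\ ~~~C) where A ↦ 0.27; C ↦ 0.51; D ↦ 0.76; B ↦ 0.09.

0.49

~B: Łukasiewicz ¬ gives 1 − 0.09 = 0.91
(A \/ B) = max(0.27, 0.09) = 0.27
(~B /\ (A \/ B)) = min(0.91, 0.27) = 0.27
((~B /\ (A \/ B)) -> D): min(1, 1 − 0.27 + 0.76) = 1
~((~B /\ (A \/ B)) -> D): Łukasiewicz ¬ gives 1 − 1 = 0
(B -> ~((~B /\ (A \/ B)) -> D)): min(1, 1 − 0.09 + 0) = 0.91
(C -> B): min(1, 1 − 0.51 + 0.09) = 0.58
~B: Łukasiewicz ¬ gives 1 − 0.09 = 0.91
(~B /\ C) = min(0.91, 0.51) = 0.51
((C -> B) -> (~B /\ C)): min(1, 1 − 0.58 + 0.51) = 0.93
((B -> ~((~B /\ (A \/ B)) -> D)) -> ((C -> B) -> (~B /\ C))): min(1, 1 − 0.91 + 0.93) = 1
~C: Łukasiewicz ¬ gives 1 − 0.51 = 0.49
~~C: Łukasiewicz ¬ gives 1 − 0.49 = 0.51
~~~C: Łukasiewicz ¬ gives 1 − 0.51 = 0.49
(((B -> ~((~B /\ (A \/ B)) -> D)) -> ((C -> B) -> (~B /\ C))) /\ ~~~C) = min(1, 0.49) = 0.49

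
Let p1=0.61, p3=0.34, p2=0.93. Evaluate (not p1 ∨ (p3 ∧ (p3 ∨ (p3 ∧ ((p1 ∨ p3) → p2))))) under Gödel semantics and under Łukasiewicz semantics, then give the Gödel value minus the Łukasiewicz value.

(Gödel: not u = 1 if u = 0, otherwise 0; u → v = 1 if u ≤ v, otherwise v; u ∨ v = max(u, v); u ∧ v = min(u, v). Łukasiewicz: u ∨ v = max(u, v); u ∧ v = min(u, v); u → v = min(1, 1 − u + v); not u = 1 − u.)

-0.05

Gödel evaluation:
  not p1: Gödel ¬ of 0.61 = 0 (operand ≠ 0)
  (p1 ∨ p3) = max(0.61, 0.34) = 0.61
  ((p1 ∨ p3) → p2): 0.61 ≤ 0.93, so result = 1
  (p3 ∧ ((p1 ∨ p3) → p2)) = min(0.34, 1) = 0.34
  (p3 ∨ (p3 ∧ ((p1 ∨ p3) → p2))) = max(0.34, 0.34) = 0.34
  (p3 ∧ (p3 ∨ (p3 ∧ ((p1 ∨ p3) → p2)))) = min(0.34, 0.34) = 0.34
  (not p1 ∨ (p3 ∧ (p3 ∨ (p3 ∧ ((p1 ∨ p3) → p2))))) = max(0, 0.34) = 0.34
  Gödel value = 0.34
Łukasiewicz evaluation:
  not p1: Łukasiewicz ¬ gives 1 − 0.61 = 0.39
  (p1 ∨ p3) = max(0.61, 0.34) = 0.61
  ((p1 ∨ p3) → p2): min(1, 1 − 0.61 + 0.93) = 1
  (p3 ∧ ((p1 ∨ p3) → p2)) = min(0.34, 1) = 0.34
  (p3 ∨ (p3 ∧ ((p1 ∨ p3) → p2))) = max(0.34, 0.34) = 0.34
  (p3 ∧ (p3 ∨ (p3 ∧ ((p1 ∨ p3) → p2)))) = min(0.34, 0.34) = 0.34
  (not p1 ∨ (p3 ∧ (p3 ∨ (p3 ∧ ((p1 ∨ p3) → p2))))) = max(0.39, 0.34) = 0.39
  Łukasiewicz value = 0.39
Difference: 0.34 − 0.39 = -0.05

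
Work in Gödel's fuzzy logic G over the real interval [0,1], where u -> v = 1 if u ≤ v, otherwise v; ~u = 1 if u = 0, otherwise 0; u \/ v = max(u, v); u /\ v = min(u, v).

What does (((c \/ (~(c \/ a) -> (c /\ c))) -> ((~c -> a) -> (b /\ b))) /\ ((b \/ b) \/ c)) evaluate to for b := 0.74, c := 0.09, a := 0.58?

0.74

(c \/ a) = max(0.09, 0.58) = 0.58
~(c \/ a): Gödel ¬ of 0.58 = 0 (operand ≠ 0)
(c /\ c) = min(0.09, 0.09) = 0.09
(~(c \/ a) -> (c /\ c)): 0 ≤ 0.09, so result = 1
(c \/ (~(c \/ a) -> (c /\ c))) = max(0.09, 1) = 1
~c: Gödel ¬ of 0.09 = 0 (operand ≠ 0)
(~c -> a): 0 ≤ 0.58, so result = 1
(b /\ b) = min(0.74, 0.74) = 0.74
((~c -> a) -> (b /\ b)): 1 > 0.74, so result = 0.74
((c \/ (~(c \/ a) -> (c /\ c))) -> ((~c -> a) -> (b /\ b))): 1 > 0.74, so result = 0.74
(b \/ b) = max(0.74, 0.74) = 0.74
((b \/ b) \/ c) = max(0.74, 0.09) = 0.74
(((c \/ (~(c \/ a) -> (c /\ c))) -> ((~c -> a) -> (b /\ b))) /\ ((b \/ b) \/ c)) = min(0.74, 0.74) = 0.74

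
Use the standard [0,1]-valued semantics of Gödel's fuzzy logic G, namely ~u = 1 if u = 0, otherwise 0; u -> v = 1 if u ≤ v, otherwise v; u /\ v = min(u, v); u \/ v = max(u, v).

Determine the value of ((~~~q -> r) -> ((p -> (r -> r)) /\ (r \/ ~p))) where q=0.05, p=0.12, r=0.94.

~q: Gödel ¬ of 0.05 = 0 (operand ≠ 0)
~~q: Gödel ¬ of 0 = 1 (operand is 0)
~~~q: Gödel ¬ of 1 = 0 (operand ≠ 0)
(~~~q -> r): 0 ≤ 0.94, so result = 1
(r -> r): 0.94 ≤ 0.94, so result = 1
(p -> (r -> r)): 0.12 ≤ 1, so result = 1
~p: Gödel ¬ of 0.12 = 0 (operand ≠ 0)
(r \/ ~p) = max(0.94, 0) = 0.94
((p -> (r -> r)) /\ (r \/ ~p)) = min(1, 0.94) = 0.94
((~~~q -> r) -> ((p -> (r -> r)) /\ (r \/ ~p))): 1 > 0.94, so result = 0.94

0.94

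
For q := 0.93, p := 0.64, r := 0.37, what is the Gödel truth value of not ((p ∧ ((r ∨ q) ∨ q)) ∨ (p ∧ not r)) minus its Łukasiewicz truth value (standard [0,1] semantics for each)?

-0.36

Gödel evaluation:
  (r ∨ q) = max(0.37, 0.93) = 0.93
  ((r ∨ q) ∨ q) = max(0.93, 0.93) = 0.93
  (p ∧ ((r ∨ q) ∨ q)) = min(0.64, 0.93) = 0.64
  not r: Gödel ¬ of 0.37 = 0 (operand ≠ 0)
  (p ∧ not r) = min(0.64, 0) = 0
  ((p ∧ ((r ∨ q) ∨ q)) ∨ (p ∧ not r)) = max(0.64, 0) = 0.64
  not ((p ∧ ((r ∨ q) ∨ q)) ∨ (p ∧ not r)): Gödel ¬ of 0.64 = 0 (operand ≠ 0)
  Gödel value = 0
Łukasiewicz evaluation:
  (r ∨ q) = max(0.37, 0.93) = 0.93
  ((r ∨ q) ∨ q) = max(0.93, 0.93) = 0.93
  (p ∧ ((r ∨ q) ∨ q)) = min(0.64, 0.93) = 0.64
  not r: Łukasiewicz ¬ gives 1 − 0.37 = 0.63
  (p ∧ not r) = min(0.64, 0.63) = 0.63
  ((p ∧ ((r ∨ q) ∨ q)) ∨ (p ∧ not r)) = max(0.64, 0.63) = 0.64
  not ((p ∧ ((r ∨ q) ∨ q)) ∨ (p ∧ not r)): Łukasiewicz ¬ gives 1 − 0.64 = 0.36
  Łukasiewicz value = 0.36
Difference: 0 − 0.36 = -0.36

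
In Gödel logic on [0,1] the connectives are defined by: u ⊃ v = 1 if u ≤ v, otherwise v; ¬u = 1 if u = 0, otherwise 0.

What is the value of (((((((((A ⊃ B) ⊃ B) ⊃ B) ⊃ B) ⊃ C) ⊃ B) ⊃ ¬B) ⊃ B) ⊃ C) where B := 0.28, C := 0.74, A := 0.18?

(A ⊃ B): 0.18 ≤ 0.28, so result = 1
((A ⊃ B) ⊃ B): 1 > 0.28, so result = 0.28
(((A ⊃ B) ⊃ B) ⊃ B): 0.28 ≤ 0.28, so result = 1
((((A ⊃ B) ⊃ B) ⊃ B) ⊃ B): 1 > 0.28, so result = 0.28
(((((A ⊃ B) ⊃ B) ⊃ B) ⊃ B) ⊃ C): 0.28 ≤ 0.74, so result = 1
((((((A ⊃ B) ⊃ B) ⊃ B) ⊃ B) ⊃ C) ⊃ B): 1 > 0.28, so result = 0.28
¬B: Gödel ¬ of 0.28 = 0 (operand ≠ 0)
(((((((A ⊃ B) ⊃ B) ⊃ B) ⊃ B) ⊃ C) ⊃ B) ⊃ ¬B): 0.28 > 0, so result = 0
((((((((A ⊃ B) ⊃ B) ⊃ B) ⊃ B) ⊃ C) ⊃ B) ⊃ ¬B) ⊃ B): 0 ≤ 0.28, so result = 1
(((((((((A ⊃ B) ⊃ B) ⊃ B) ⊃ B) ⊃ C) ⊃ B) ⊃ ¬B) ⊃ B) ⊃ C): 1 > 0.74, so result = 0.74

0.74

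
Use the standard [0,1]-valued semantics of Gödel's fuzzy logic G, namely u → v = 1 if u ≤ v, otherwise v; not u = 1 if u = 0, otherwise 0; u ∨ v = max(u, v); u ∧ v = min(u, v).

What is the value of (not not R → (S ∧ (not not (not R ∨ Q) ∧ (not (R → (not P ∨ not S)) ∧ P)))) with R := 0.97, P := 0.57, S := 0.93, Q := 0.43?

not R: Gödel ¬ of 0.97 = 0 (operand ≠ 0)
not not R: Gödel ¬ of 0 = 1 (operand is 0)
not R: Gödel ¬ of 0.97 = 0 (operand ≠ 0)
(not R ∨ Q) = max(0, 0.43) = 0.43
not (not R ∨ Q): Gödel ¬ of 0.43 = 0 (operand ≠ 0)
not not (not R ∨ Q): Gödel ¬ of 0 = 1 (operand is 0)
not P: Gödel ¬ of 0.57 = 0 (operand ≠ 0)
not S: Gödel ¬ of 0.93 = 0 (operand ≠ 0)
(not P ∨ not S) = max(0, 0) = 0
(R → (not P ∨ not S)): 0.97 > 0, so result = 0
not (R → (not P ∨ not S)): Gödel ¬ of 0 = 1 (operand is 0)
(not (R → (not P ∨ not S)) ∧ P) = min(1, 0.57) = 0.57
(not not (not R ∨ Q) ∧ (not (R → (not P ∨ not S)) ∧ P)) = min(1, 0.57) = 0.57
(S ∧ (not not (not R ∨ Q) ∧ (not (R → (not P ∨ not S)) ∧ P))) = min(0.93, 0.57) = 0.57
(not not R → (S ∧ (not not (not R ∨ Q) ∧ (not (R → (not P ∨ not S)) ∧ P)))): 1 > 0.57, so result = 0.57

0.57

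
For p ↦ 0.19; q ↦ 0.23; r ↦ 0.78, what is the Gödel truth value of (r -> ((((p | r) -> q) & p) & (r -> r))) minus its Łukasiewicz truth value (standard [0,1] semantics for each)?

-0.22

Gödel evaluation:
  (p | r) = max(0.19, 0.78) = 0.78
  ((p | r) -> q): 0.78 > 0.23, so result = 0.23
  (((p | r) -> q) & p) = min(0.23, 0.19) = 0.19
  (r -> r): 0.78 ≤ 0.78, so result = 1
  ((((p | r) -> q) & p) & (r -> r)) = min(0.19, 1) = 0.19
  (r -> ((((p | r) -> q) & p) & (r -> r))): 0.78 > 0.19, so result = 0.19
  Gödel value = 0.19
Łukasiewicz evaluation:
  (p | r) = max(0.19, 0.78) = 0.78
  ((p | r) -> q): min(1, 1 − 0.78 + 0.23) = 0.45
  (((p | r) -> q) & p) = min(0.45, 0.19) = 0.19
  (r -> r): min(1, 1 − 0.78 + 0.78) = 1
  ((((p | r) -> q) & p) & (r -> r)) = min(0.19, 1) = 0.19
  (r -> ((((p | r) -> q) & p) & (r -> r))): min(1, 1 − 0.78 + 0.19) = 0.41
  Łukasiewicz value = 0.41
Difference: 0.19 − 0.41 = -0.22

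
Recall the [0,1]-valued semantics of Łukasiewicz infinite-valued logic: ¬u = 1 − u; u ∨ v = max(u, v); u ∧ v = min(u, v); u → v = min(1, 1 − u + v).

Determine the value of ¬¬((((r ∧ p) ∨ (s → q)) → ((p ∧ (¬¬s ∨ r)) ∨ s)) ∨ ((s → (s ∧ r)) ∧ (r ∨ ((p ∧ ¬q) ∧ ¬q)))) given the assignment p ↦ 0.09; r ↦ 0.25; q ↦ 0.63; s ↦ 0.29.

0.29

(r ∧ p) = min(0.25, 0.09) = 0.09
(s → q): min(1, 1 − 0.29 + 0.63) = 1
((r ∧ p) ∨ (s → q)) = max(0.09, 1) = 1
¬s: Łukasiewicz ¬ gives 1 − 0.29 = 0.71
¬¬s: Łukasiewicz ¬ gives 1 − 0.71 = 0.29
(¬¬s ∨ r) = max(0.29, 0.25) = 0.29
(p ∧ (¬¬s ∨ r)) = min(0.09, 0.29) = 0.09
((p ∧ (¬¬s ∨ r)) ∨ s) = max(0.09, 0.29) = 0.29
(((r ∧ p) ∨ (s → q)) → ((p ∧ (¬¬s ∨ r)) ∨ s)): min(1, 1 − 1 + 0.29) = 0.29
(s ∧ r) = min(0.29, 0.25) = 0.25
(s → (s ∧ r)): min(1, 1 − 0.29 + 0.25) = 0.96
¬q: Łukasiewicz ¬ gives 1 − 0.63 = 0.37
(p ∧ ¬q) = min(0.09, 0.37) = 0.09
¬q: Łukasiewicz ¬ gives 1 − 0.63 = 0.37
((p ∧ ¬q) ∧ ¬q) = min(0.09, 0.37) = 0.09
(r ∨ ((p ∧ ¬q) ∧ ¬q)) = max(0.25, 0.09) = 0.25
((s → (s ∧ r)) ∧ (r ∨ ((p ∧ ¬q) ∧ ¬q))) = min(0.96, 0.25) = 0.25
((((r ∧ p) ∨ (s → q)) → ((p ∧ (¬¬s ∨ r)) ∨ s)) ∨ ((s → (s ∧ r)) ∧ (r ∨ ((p ∧ ¬q) ∧ ¬q)))) = max(0.29, 0.25) = 0.29
¬((((r ∧ p) ∨ (s → q)) → ((p ∧ (¬¬s ∨ r)) ∨ s)) ∨ ((s → (s ∧ r)) ∧ (r ∨ ((p ∧ ¬q) ∧ ¬q)))): Łukasiewicz ¬ gives 1 − 0.29 = 0.71
¬¬((((r ∧ p) ∨ (s → q)) → ((p ∧ (¬¬s ∨ r)) ∨ s)) ∨ ((s → (s ∧ r)) ∧ (r ∨ ((p ∧ ¬q) ∧ ¬q)))): Łukasiewicz ¬ gives 1 − 0.71 = 0.29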